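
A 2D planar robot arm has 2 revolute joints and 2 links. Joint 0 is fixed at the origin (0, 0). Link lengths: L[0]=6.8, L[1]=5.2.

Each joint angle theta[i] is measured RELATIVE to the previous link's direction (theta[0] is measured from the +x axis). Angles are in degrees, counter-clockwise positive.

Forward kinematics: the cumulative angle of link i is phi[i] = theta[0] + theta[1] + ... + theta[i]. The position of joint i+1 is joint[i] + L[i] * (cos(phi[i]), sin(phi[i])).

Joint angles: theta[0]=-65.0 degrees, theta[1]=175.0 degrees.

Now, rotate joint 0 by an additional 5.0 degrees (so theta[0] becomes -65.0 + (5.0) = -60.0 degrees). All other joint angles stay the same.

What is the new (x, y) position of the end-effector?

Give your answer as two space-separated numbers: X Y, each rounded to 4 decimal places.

Answer: 1.2024 -1.1762

Derivation:
joint[0] = (0.0000, 0.0000)  (base)
link 0: phi[0] = -60 = -60 deg
  cos(-60 deg) = 0.5000, sin(-60 deg) = -0.8660
  joint[1] = (0.0000, 0.0000) + 6.8 * (0.5000, -0.8660) = (0.0000 + 3.4000, 0.0000 + -5.8890) = (3.4000, -5.8890)
link 1: phi[1] = -60 + 175 = 115 deg
  cos(115 deg) = -0.4226, sin(115 deg) = 0.9063
  joint[2] = (3.4000, -5.8890) + 5.2 * (-0.4226, 0.9063) = (3.4000 + -2.1976, -5.8890 + 4.7128) = (1.2024, -1.1762)
End effector: (1.2024, -1.1762)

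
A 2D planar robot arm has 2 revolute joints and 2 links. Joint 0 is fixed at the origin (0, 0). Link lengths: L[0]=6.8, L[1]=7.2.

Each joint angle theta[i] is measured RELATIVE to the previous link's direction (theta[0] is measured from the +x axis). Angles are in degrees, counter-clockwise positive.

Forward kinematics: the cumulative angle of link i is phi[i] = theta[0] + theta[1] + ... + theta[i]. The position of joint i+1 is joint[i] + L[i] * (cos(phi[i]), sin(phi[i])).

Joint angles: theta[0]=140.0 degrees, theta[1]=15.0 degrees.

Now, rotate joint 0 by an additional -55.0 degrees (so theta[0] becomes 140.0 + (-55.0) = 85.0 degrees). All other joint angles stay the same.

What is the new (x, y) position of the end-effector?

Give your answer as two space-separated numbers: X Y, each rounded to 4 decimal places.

Answer: -0.6576 13.8647

Derivation:
joint[0] = (0.0000, 0.0000)  (base)
link 0: phi[0] = 85 = 85 deg
  cos(85 deg) = 0.0872, sin(85 deg) = 0.9962
  joint[1] = (0.0000, 0.0000) + 6.8 * (0.0872, 0.9962) = (0.0000 + 0.5927, 0.0000 + 6.7741) = (0.5927, 6.7741)
link 1: phi[1] = 85 + 15 = 100 deg
  cos(100 deg) = -0.1736, sin(100 deg) = 0.9848
  joint[2] = (0.5927, 6.7741) + 7.2 * (-0.1736, 0.9848) = (0.5927 + -1.2503, 6.7741 + 7.0906) = (-0.6576, 13.8647)
End effector: (-0.6576, 13.8647)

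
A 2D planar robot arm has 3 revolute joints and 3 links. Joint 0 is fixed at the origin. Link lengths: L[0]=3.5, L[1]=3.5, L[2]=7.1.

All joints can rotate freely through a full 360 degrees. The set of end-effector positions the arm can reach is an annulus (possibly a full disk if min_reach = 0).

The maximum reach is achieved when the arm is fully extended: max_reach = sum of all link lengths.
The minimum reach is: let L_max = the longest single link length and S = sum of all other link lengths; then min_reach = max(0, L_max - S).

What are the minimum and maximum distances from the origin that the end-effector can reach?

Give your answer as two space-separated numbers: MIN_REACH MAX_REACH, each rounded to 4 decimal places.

Answer: 0.1000 14.1000

Derivation:
Link lengths: [3.5, 3.5, 7.1]
max_reach = 3.5 + 3.5 + 7.1 = 14.1
L_max = max([3.5, 3.5, 7.1]) = 7.1
S (sum of others) = 14.1 - 7.1 = 7
min_reach = max(0, 7.1 - 7) = max(0, 0.1) = 0.1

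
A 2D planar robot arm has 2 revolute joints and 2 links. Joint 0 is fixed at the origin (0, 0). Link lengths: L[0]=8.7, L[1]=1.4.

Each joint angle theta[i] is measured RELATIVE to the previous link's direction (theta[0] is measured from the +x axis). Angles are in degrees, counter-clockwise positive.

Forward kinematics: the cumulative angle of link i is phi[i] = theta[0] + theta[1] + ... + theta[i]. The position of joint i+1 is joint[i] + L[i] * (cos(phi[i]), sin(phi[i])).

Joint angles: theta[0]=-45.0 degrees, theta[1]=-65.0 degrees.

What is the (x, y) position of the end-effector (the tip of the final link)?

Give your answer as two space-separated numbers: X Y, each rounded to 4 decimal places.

joint[0] = (0.0000, 0.0000)  (base)
link 0: phi[0] = -45 = -45 deg
  cos(-45 deg) = 0.7071, sin(-45 deg) = -0.7071
  joint[1] = (0.0000, 0.0000) + 8.7 * (0.7071, -0.7071) = (0.0000 + 6.1518, 0.0000 + -6.1518) = (6.1518, -6.1518)
link 1: phi[1] = -45 + -65 = -110 deg
  cos(-110 deg) = -0.3420, sin(-110 deg) = -0.9397
  joint[2] = (6.1518, -6.1518) + 1.4 * (-0.3420, -0.9397) = (6.1518 + -0.4788, -6.1518 + -1.3156) = (5.6730, -7.4674)
End effector: (5.6730, -7.4674)

Answer: 5.6730 -7.4674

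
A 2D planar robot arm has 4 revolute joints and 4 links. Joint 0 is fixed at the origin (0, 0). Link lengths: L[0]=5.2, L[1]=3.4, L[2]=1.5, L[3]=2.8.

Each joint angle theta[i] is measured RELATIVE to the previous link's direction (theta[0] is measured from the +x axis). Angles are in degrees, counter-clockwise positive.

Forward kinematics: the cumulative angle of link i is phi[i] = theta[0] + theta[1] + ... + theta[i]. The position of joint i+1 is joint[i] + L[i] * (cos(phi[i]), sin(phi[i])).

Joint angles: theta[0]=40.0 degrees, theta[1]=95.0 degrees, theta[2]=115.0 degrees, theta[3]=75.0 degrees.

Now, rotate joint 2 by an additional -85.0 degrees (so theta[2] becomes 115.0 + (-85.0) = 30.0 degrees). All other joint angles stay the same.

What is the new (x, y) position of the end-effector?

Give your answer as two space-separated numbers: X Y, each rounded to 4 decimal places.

Answer: -1.2696 3.7100

Derivation:
joint[0] = (0.0000, 0.0000)  (base)
link 0: phi[0] = 40 = 40 deg
  cos(40 deg) = 0.7660, sin(40 deg) = 0.6428
  joint[1] = (0.0000, 0.0000) + 5.2 * (0.7660, 0.6428) = (0.0000 + 3.9834, 0.0000 + 3.3425) = (3.9834, 3.3425)
link 1: phi[1] = 40 + 95 = 135 deg
  cos(135 deg) = -0.7071, sin(135 deg) = 0.7071
  joint[2] = (3.9834, 3.3425) + 3.4 * (-0.7071, 0.7071) = (3.9834 + -2.4042, 3.3425 + 2.4042) = (1.5793, 5.7467)
link 2: phi[2] = 40 + 95 + 30 = 165 deg
  cos(165 deg) = -0.9659, sin(165 deg) = 0.2588
  joint[3] = (1.5793, 5.7467) + 1.5 * (-0.9659, 0.2588) = (1.5793 + -1.4489, 5.7467 + 0.3882) = (0.1304, 6.1349)
link 3: phi[3] = 40 + 95 + 30 + 75 = 240 deg
  cos(240 deg) = -0.5000, sin(240 deg) = -0.8660
  joint[4] = (0.1304, 6.1349) + 2.8 * (-0.5000, -0.8660) = (0.1304 + -1.4000, 6.1349 + -2.4249) = (-1.2696, 3.7100)
End effector: (-1.2696, 3.7100)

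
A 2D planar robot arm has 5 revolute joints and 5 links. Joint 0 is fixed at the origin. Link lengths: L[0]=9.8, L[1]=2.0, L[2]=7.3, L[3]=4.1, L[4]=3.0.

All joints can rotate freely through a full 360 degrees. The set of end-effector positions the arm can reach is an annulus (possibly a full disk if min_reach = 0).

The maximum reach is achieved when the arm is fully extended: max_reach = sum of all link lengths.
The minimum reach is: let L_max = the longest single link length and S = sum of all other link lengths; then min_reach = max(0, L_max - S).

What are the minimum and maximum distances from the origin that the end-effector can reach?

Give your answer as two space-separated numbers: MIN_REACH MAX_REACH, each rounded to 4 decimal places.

Link lengths: [9.8, 2.0, 7.3, 4.1, 3.0]
max_reach = 9.8 + 2 + 7.3 + 4.1 + 3 = 26.2
L_max = max([9.8, 2.0, 7.3, 4.1, 3.0]) = 9.8
S (sum of others) = 26.2 - 9.8 = 16.4
min_reach = max(0, 9.8 - 16.4) = max(0, -6.6) = 0

Answer: 0.0000 26.2000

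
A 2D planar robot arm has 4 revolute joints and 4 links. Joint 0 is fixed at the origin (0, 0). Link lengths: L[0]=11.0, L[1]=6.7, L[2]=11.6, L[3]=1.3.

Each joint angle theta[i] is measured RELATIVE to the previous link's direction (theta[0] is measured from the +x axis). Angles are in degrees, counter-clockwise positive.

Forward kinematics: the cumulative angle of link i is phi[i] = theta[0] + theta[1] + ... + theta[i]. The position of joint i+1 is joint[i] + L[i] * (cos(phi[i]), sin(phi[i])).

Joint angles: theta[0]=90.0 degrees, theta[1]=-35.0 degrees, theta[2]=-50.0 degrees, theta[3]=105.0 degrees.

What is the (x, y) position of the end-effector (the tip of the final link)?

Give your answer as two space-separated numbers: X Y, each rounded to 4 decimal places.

joint[0] = (0.0000, 0.0000)  (base)
link 0: phi[0] = 90 = 90 deg
  cos(90 deg) = 0.0000, sin(90 deg) = 1.0000
  joint[1] = (0.0000, 0.0000) + 11 * (0.0000, 1.0000) = (0.0000 + 0.0000, 0.0000 + 11.0000) = (0.0000, 11.0000)
link 1: phi[1] = 90 + -35 = 55 deg
  cos(55 deg) = 0.5736, sin(55 deg) = 0.8192
  joint[2] = (0.0000, 11.0000) + 6.7 * (0.5736, 0.8192) = (0.0000 + 3.8430, 11.0000 + 5.4883) = (3.8430, 16.4883)
link 2: phi[2] = 90 + -35 + -50 = 5 deg
  cos(5 deg) = 0.9962, sin(5 deg) = 0.0872
  joint[3] = (3.8430, 16.4883) + 11.6 * (0.9962, 0.0872) = (3.8430 + 11.5559, 16.4883 + 1.0110) = (15.3988, 17.4993)
link 3: phi[3] = 90 + -35 + -50 + 105 = 110 deg
  cos(110 deg) = -0.3420, sin(110 deg) = 0.9397
  joint[4] = (15.3988, 17.4993) + 1.3 * (-0.3420, 0.9397) = (15.3988 + -0.4446, 17.4993 + 1.2216) = (14.9542, 18.7209)
End effector: (14.9542, 18.7209)

Answer: 14.9542 18.7209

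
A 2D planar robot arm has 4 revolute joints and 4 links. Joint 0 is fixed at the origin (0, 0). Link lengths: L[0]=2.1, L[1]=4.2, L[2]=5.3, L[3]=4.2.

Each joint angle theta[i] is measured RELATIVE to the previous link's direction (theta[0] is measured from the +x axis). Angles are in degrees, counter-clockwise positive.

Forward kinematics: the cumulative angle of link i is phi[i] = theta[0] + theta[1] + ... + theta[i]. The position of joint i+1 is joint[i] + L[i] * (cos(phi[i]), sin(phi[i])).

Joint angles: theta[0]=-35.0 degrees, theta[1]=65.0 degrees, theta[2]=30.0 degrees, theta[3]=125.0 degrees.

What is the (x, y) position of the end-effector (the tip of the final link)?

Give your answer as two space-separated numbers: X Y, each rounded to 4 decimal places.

joint[0] = (0.0000, 0.0000)  (base)
link 0: phi[0] = -35 = -35 deg
  cos(-35 deg) = 0.8192, sin(-35 deg) = -0.5736
  joint[1] = (0.0000, 0.0000) + 2.1 * (0.8192, -0.5736) = (0.0000 + 1.7202, 0.0000 + -1.2045) = (1.7202, -1.2045)
link 1: phi[1] = -35 + 65 = 30 deg
  cos(30 deg) = 0.8660, sin(30 deg) = 0.5000
  joint[2] = (1.7202, -1.2045) + 4.2 * (0.8660, 0.5000) = (1.7202 + 3.6373, -1.2045 + 2.1000) = (5.3575, 0.8955)
link 2: phi[2] = -35 + 65 + 30 = 60 deg
  cos(60 deg) = 0.5000, sin(60 deg) = 0.8660
  joint[3] = (5.3575, 0.8955) + 5.3 * (0.5000, 0.8660) = (5.3575 + 2.6500, 0.8955 + 4.5899) = (8.0075, 5.4854)
link 3: phi[3] = -35 + 65 + 30 + 125 = 185 deg
  cos(185 deg) = -0.9962, sin(185 deg) = -0.0872
  joint[4] = (8.0075, 5.4854) + 4.2 * (-0.9962, -0.0872) = (8.0075 + -4.1840, 5.4854 + -0.3661) = (3.8235, 5.1194)
End effector: (3.8235, 5.1194)

Answer: 3.8235 5.1194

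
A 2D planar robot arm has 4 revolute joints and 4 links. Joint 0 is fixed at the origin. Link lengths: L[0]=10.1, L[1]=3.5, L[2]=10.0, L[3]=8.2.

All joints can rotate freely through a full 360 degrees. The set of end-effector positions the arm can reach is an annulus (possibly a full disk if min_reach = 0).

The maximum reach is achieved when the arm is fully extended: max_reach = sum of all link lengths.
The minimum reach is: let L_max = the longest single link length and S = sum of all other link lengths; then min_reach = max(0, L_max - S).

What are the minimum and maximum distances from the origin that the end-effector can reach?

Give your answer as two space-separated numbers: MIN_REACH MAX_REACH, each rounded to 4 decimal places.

Answer: 0.0000 31.8000

Derivation:
Link lengths: [10.1, 3.5, 10.0, 8.2]
max_reach = 10.1 + 3.5 + 10 + 8.2 = 31.8
L_max = max([10.1, 3.5, 10.0, 8.2]) = 10.1
S (sum of others) = 31.8 - 10.1 = 21.7
min_reach = max(0, 10.1 - 21.7) = max(0, -11.6) = 0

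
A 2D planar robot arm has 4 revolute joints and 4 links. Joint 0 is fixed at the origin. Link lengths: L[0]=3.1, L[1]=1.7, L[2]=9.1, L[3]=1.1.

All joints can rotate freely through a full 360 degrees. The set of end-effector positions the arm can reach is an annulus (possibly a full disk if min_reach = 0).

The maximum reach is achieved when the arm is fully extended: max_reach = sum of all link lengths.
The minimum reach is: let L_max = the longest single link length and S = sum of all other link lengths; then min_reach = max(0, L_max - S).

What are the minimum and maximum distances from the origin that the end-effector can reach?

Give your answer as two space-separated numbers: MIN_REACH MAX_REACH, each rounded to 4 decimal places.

Answer: 3.2000 15.0000

Derivation:
Link lengths: [3.1, 1.7, 9.1, 1.1]
max_reach = 3.1 + 1.7 + 9.1 + 1.1 = 15
L_max = max([3.1, 1.7, 9.1, 1.1]) = 9.1
S (sum of others) = 15 - 9.1 = 5.9
min_reach = max(0, 9.1 - 5.9) = max(0, 3.2) = 3.2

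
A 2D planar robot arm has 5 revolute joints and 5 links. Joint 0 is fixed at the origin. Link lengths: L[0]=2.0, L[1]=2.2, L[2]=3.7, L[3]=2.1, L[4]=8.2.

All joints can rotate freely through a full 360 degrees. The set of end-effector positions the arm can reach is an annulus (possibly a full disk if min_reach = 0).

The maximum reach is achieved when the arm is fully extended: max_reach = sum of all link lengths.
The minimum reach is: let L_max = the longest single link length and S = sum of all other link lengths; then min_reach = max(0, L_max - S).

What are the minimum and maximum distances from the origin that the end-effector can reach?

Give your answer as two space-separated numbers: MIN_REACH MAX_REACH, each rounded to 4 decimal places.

Answer: 0.0000 18.2000

Derivation:
Link lengths: [2.0, 2.2, 3.7, 2.1, 8.2]
max_reach = 2 + 2.2 + 3.7 + 2.1 + 8.2 = 18.2
L_max = max([2.0, 2.2, 3.7, 2.1, 8.2]) = 8.2
S (sum of others) = 18.2 - 8.2 = 10
min_reach = max(0, 8.2 - 10) = max(0, -1.8) = 0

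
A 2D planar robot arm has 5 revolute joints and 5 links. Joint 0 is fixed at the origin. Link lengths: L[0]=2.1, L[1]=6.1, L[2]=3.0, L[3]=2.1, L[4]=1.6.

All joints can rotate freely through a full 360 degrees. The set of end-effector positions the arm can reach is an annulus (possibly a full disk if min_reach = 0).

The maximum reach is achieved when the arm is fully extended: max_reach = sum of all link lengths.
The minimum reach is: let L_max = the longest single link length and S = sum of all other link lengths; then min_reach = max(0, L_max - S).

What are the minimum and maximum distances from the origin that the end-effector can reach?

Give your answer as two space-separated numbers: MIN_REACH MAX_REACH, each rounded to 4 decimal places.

Link lengths: [2.1, 6.1, 3.0, 2.1, 1.6]
max_reach = 2.1 + 6.1 + 3 + 2.1 + 1.6 = 14.9
L_max = max([2.1, 6.1, 3.0, 2.1, 1.6]) = 6.1
S (sum of others) = 14.9 - 6.1 = 8.8
min_reach = max(0, 6.1 - 8.8) = max(0, -2.7) = 0

Answer: 0.0000 14.9000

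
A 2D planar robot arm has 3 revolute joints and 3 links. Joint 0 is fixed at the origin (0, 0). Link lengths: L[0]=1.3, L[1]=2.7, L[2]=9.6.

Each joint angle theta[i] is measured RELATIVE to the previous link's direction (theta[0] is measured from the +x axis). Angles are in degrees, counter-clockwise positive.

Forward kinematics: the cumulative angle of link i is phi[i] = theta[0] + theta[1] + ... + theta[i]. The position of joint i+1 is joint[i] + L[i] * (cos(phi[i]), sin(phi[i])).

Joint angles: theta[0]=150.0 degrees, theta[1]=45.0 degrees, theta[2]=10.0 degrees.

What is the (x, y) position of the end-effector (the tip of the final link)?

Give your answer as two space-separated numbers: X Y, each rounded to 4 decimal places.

joint[0] = (0.0000, 0.0000)  (base)
link 0: phi[0] = 150 = 150 deg
  cos(150 deg) = -0.8660, sin(150 deg) = 0.5000
  joint[1] = (0.0000, 0.0000) + 1.3 * (-0.8660, 0.5000) = (0.0000 + -1.1258, 0.0000 + 0.6500) = (-1.1258, 0.6500)
link 1: phi[1] = 150 + 45 = 195 deg
  cos(195 deg) = -0.9659, sin(195 deg) = -0.2588
  joint[2] = (-1.1258, 0.6500) + 2.7 * (-0.9659, -0.2588) = (-1.1258 + -2.6080, 0.6500 + -0.6988) = (-3.7338, -0.0488)
link 2: phi[2] = 150 + 45 + 10 = 205 deg
  cos(205 deg) = -0.9063, sin(205 deg) = -0.4226
  joint[3] = (-3.7338, -0.0488) + 9.6 * (-0.9063, -0.4226) = (-3.7338 + -8.7006, -0.0488 + -4.0571) = (-12.4344, -4.1059)
End effector: (-12.4344, -4.1059)

Answer: -12.4344 -4.1059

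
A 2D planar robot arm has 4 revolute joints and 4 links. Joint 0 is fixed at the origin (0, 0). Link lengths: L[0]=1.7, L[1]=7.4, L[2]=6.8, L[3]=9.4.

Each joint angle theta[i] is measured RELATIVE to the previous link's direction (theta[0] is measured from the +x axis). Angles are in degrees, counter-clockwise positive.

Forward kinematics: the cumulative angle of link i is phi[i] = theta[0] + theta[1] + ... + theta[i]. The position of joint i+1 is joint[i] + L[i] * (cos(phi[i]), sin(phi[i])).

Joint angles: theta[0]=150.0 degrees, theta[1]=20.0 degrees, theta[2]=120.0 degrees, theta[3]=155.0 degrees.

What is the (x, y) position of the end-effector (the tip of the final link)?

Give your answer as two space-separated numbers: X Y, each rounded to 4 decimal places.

Answer: -5.6148 5.1093

Derivation:
joint[0] = (0.0000, 0.0000)  (base)
link 0: phi[0] = 150 = 150 deg
  cos(150 deg) = -0.8660, sin(150 deg) = 0.5000
  joint[1] = (0.0000, 0.0000) + 1.7 * (-0.8660, 0.5000) = (0.0000 + -1.4722, 0.0000 + 0.8500) = (-1.4722, 0.8500)
link 1: phi[1] = 150 + 20 = 170 deg
  cos(170 deg) = -0.9848, sin(170 deg) = 0.1736
  joint[2] = (-1.4722, 0.8500) + 7.4 * (-0.9848, 0.1736) = (-1.4722 + -7.2876, 0.8500 + 1.2850) = (-8.7598, 2.1350)
link 2: phi[2] = 150 + 20 + 120 = 290 deg
  cos(290 deg) = 0.3420, sin(290 deg) = -0.9397
  joint[3] = (-8.7598, 2.1350) + 6.8 * (0.3420, -0.9397) = (-8.7598 + 2.3257, 2.1350 + -6.3899) = (-6.4341, -4.2549)
link 3: phi[3] = 150 + 20 + 120 + 155 = 445 deg
  cos(445 deg) = 0.0872, sin(445 deg) = 0.9962
  joint[4] = (-6.4341, -4.2549) + 9.4 * (0.0872, 0.9962) = (-6.4341 + 0.8193, -4.2549 + 9.3642) = (-5.6148, 5.1093)
End effector: (-5.6148, 5.1093)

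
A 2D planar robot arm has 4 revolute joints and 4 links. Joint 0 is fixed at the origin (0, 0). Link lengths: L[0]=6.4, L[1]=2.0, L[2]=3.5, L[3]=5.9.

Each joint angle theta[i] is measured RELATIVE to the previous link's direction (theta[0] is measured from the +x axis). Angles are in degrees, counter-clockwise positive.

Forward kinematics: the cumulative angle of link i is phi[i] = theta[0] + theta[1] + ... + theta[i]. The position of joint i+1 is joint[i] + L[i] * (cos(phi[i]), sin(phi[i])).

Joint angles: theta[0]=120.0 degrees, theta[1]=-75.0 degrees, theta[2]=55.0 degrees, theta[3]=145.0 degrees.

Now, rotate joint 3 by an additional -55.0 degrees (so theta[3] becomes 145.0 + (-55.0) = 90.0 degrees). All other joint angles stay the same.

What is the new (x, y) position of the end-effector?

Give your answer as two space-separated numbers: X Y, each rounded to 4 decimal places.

joint[0] = (0.0000, 0.0000)  (base)
link 0: phi[0] = 120 = 120 deg
  cos(120 deg) = -0.5000, sin(120 deg) = 0.8660
  joint[1] = (0.0000, 0.0000) + 6.4 * (-0.5000, 0.8660) = (0.0000 + -3.2000, 0.0000 + 5.5426) = (-3.2000, 5.5426)
link 1: phi[1] = 120 + -75 = 45 deg
  cos(45 deg) = 0.7071, sin(45 deg) = 0.7071
  joint[2] = (-3.2000, 5.5426) + 2 * (0.7071, 0.7071) = (-3.2000 + 1.4142, 5.5426 + 1.4142) = (-1.7858, 6.9568)
link 2: phi[2] = 120 + -75 + 55 = 100 deg
  cos(100 deg) = -0.1736, sin(100 deg) = 0.9848
  joint[3] = (-1.7858, 6.9568) + 3.5 * (-0.1736, 0.9848) = (-1.7858 + -0.6078, 6.9568 + 3.4468) = (-2.3936, 10.4036)
link 3: phi[3] = 120 + -75 + 55 + 90 = 190 deg
  cos(190 deg) = -0.9848, sin(190 deg) = -0.1736
  joint[4] = (-2.3936, 10.4036) + 5.9 * (-0.9848, -0.1736) = (-2.3936 + -5.8104, 10.4036 + -1.0245) = (-8.2039, 9.3791)
End effector: (-8.2039, 9.3791)

Answer: -8.2039 9.3791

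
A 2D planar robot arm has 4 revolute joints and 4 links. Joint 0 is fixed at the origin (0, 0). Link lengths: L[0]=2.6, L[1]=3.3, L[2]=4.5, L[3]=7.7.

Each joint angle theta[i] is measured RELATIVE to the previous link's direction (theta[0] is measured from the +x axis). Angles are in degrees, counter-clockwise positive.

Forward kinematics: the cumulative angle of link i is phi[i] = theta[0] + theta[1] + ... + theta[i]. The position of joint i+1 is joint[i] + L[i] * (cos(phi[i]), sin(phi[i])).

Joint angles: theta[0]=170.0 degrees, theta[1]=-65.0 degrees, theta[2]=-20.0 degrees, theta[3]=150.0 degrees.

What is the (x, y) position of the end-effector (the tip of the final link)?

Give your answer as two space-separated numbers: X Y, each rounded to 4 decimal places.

Answer: -7.4389 1.8144

Derivation:
joint[0] = (0.0000, 0.0000)  (base)
link 0: phi[0] = 170 = 170 deg
  cos(170 deg) = -0.9848, sin(170 deg) = 0.1736
  joint[1] = (0.0000, 0.0000) + 2.6 * (-0.9848, 0.1736) = (0.0000 + -2.5605, 0.0000 + 0.4515) = (-2.5605, 0.4515)
link 1: phi[1] = 170 + -65 = 105 deg
  cos(105 deg) = -0.2588, sin(105 deg) = 0.9659
  joint[2] = (-2.5605, 0.4515) + 3.3 * (-0.2588, 0.9659) = (-2.5605 + -0.8541, 0.4515 + 3.1876) = (-3.4146, 3.6390)
link 2: phi[2] = 170 + -65 + -20 = 85 deg
  cos(85 deg) = 0.0872, sin(85 deg) = 0.9962
  joint[3] = (-3.4146, 3.6390) + 4.5 * (0.0872, 0.9962) = (-3.4146 + 0.3922, 3.6390 + 4.4829) = (-3.0224, 8.1219)
link 3: phi[3] = 170 + -65 + -20 + 150 = 235 deg
  cos(235 deg) = -0.5736, sin(235 deg) = -0.8192
  joint[4] = (-3.0224, 8.1219) + 7.7 * (-0.5736, -0.8192) = (-3.0224 + -4.4165, 8.1219 + -6.3075) = (-7.4389, 1.8144)
End effector: (-7.4389, 1.8144)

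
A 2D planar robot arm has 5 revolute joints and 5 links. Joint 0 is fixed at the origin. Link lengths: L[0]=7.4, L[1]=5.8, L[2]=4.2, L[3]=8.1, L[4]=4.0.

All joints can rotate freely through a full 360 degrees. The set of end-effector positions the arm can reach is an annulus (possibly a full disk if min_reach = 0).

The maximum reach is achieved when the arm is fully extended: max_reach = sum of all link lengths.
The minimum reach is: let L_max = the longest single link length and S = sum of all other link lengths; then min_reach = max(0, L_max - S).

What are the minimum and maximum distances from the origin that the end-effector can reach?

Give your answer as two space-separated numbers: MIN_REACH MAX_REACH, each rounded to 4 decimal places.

Answer: 0.0000 29.5000

Derivation:
Link lengths: [7.4, 5.8, 4.2, 8.1, 4.0]
max_reach = 7.4 + 5.8 + 4.2 + 8.1 + 4 = 29.5
L_max = max([7.4, 5.8, 4.2, 8.1, 4.0]) = 8.1
S (sum of others) = 29.5 - 8.1 = 21.4
min_reach = max(0, 8.1 - 21.4) = max(0, -13.3) = 0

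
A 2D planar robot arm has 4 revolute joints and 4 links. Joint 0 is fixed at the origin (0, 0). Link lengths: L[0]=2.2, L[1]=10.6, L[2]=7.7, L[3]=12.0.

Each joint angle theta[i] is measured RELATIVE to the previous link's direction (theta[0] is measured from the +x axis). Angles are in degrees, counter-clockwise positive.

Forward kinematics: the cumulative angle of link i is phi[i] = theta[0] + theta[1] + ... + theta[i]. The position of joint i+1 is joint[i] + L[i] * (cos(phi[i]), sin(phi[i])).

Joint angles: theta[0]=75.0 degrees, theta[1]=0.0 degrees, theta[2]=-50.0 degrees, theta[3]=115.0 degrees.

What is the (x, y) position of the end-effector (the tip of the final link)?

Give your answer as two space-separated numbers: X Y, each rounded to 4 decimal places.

Answer: 1.0989 23.3315

Derivation:
joint[0] = (0.0000, 0.0000)  (base)
link 0: phi[0] = 75 = 75 deg
  cos(75 deg) = 0.2588, sin(75 deg) = 0.9659
  joint[1] = (0.0000, 0.0000) + 2.2 * (0.2588, 0.9659) = (0.0000 + 0.5694, 0.0000 + 2.1250) = (0.5694, 2.1250)
link 1: phi[1] = 75 + 0 = 75 deg
  cos(75 deg) = 0.2588, sin(75 deg) = 0.9659
  joint[2] = (0.5694, 2.1250) + 10.6 * (0.2588, 0.9659) = (0.5694 + 2.7435, 2.1250 + 10.2388) = (3.3129, 12.3639)
link 2: phi[2] = 75 + 0 + -50 = 25 deg
  cos(25 deg) = 0.9063, sin(25 deg) = 0.4226
  joint[3] = (3.3129, 12.3639) + 7.7 * (0.9063, 0.4226) = (3.3129 + 6.9786, 12.3639 + 3.2542) = (10.2915, 15.6180)
link 3: phi[3] = 75 + 0 + -50 + 115 = 140 deg
  cos(140 deg) = -0.7660, sin(140 deg) = 0.6428
  joint[4] = (10.2915, 15.6180) + 12 * (-0.7660, 0.6428) = (10.2915 + -9.1925, 15.6180 + 7.7135) = (1.0989, 23.3315)
End effector: (1.0989, 23.3315)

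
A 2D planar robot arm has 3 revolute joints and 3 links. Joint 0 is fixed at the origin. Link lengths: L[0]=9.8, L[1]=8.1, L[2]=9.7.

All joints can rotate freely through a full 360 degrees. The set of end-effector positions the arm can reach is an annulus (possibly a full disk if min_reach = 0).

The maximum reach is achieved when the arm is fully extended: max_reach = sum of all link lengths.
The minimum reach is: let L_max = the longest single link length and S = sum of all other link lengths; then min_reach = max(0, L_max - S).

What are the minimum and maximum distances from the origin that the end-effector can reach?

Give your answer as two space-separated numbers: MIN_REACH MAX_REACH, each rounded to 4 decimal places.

Link lengths: [9.8, 8.1, 9.7]
max_reach = 9.8 + 8.1 + 9.7 = 27.6
L_max = max([9.8, 8.1, 9.7]) = 9.8
S (sum of others) = 27.6 - 9.8 = 17.8
min_reach = max(0, 9.8 - 17.8) = max(0, -8) = 0

Answer: 0.0000 27.6000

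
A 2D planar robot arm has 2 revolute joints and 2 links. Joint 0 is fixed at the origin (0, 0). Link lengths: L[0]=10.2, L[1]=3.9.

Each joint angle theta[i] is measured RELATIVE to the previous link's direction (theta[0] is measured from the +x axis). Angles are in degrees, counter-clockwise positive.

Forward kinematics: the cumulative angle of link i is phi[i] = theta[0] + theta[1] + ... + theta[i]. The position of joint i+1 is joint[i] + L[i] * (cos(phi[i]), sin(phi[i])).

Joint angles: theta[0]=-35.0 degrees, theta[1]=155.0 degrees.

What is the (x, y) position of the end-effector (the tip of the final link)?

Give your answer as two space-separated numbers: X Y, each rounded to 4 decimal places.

Answer: 6.4054 -2.4730

Derivation:
joint[0] = (0.0000, 0.0000)  (base)
link 0: phi[0] = -35 = -35 deg
  cos(-35 deg) = 0.8192, sin(-35 deg) = -0.5736
  joint[1] = (0.0000, 0.0000) + 10.2 * (0.8192, -0.5736) = (0.0000 + 8.3554, 0.0000 + -5.8505) = (8.3554, -5.8505)
link 1: phi[1] = -35 + 155 = 120 deg
  cos(120 deg) = -0.5000, sin(120 deg) = 0.8660
  joint[2] = (8.3554, -5.8505) + 3.9 * (-0.5000, 0.8660) = (8.3554 + -1.9500, -5.8505 + 3.3775) = (6.4054, -2.4730)
End effector: (6.4054, -2.4730)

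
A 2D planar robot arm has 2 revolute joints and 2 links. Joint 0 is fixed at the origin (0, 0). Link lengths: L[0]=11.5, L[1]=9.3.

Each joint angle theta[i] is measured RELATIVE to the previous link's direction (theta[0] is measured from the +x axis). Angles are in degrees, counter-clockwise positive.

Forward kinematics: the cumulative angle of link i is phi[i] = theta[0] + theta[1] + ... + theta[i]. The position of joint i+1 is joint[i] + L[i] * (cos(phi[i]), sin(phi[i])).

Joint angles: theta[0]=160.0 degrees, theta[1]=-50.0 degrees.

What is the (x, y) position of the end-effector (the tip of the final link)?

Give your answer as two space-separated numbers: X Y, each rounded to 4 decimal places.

joint[0] = (0.0000, 0.0000)  (base)
link 0: phi[0] = 160 = 160 deg
  cos(160 deg) = -0.9397, sin(160 deg) = 0.3420
  joint[1] = (0.0000, 0.0000) + 11.5 * (-0.9397, 0.3420) = (0.0000 + -10.8065, 0.0000 + 3.9332) = (-10.8065, 3.9332)
link 1: phi[1] = 160 + -50 = 110 deg
  cos(110 deg) = -0.3420, sin(110 deg) = 0.9397
  joint[2] = (-10.8065, 3.9332) + 9.3 * (-0.3420, 0.9397) = (-10.8065 + -3.1808, 3.9332 + 8.7391) = (-13.9873, 12.6724)
End effector: (-13.9873, 12.6724)

Answer: -13.9873 12.6724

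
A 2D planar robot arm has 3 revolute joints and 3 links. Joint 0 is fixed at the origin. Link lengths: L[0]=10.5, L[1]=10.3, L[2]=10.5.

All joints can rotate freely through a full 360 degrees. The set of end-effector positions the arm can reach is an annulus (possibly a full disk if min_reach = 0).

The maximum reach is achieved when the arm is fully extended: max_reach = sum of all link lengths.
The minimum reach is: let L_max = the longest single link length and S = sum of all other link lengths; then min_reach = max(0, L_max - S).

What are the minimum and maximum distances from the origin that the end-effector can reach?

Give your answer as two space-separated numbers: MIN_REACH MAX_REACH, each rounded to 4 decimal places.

Link lengths: [10.5, 10.3, 10.5]
max_reach = 10.5 + 10.3 + 10.5 = 31.3
L_max = max([10.5, 10.3, 10.5]) = 10.5
S (sum of others) = 31.3 - 10.5 = 20.8
min_reach = max(0, 10.5 - 20.8) = max(0, -10.3) = 0

Answer: 0.0000 31.3000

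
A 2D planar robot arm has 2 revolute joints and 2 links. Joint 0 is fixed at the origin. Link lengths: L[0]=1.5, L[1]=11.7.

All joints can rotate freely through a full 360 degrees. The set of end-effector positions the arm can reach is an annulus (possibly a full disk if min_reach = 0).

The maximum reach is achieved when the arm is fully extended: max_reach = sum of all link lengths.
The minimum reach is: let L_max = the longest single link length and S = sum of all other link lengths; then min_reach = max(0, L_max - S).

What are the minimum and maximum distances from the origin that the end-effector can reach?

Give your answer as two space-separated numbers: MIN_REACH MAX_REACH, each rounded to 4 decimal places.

Link lengths: [1.5, 11.7]
max_reach = 1.5 + 11.7 = 13.2
L_max = max([1.5, 11.7]) = 11.7
S (sum of others) = 13.2 - 11.7 = 1.5
min_reach = max(0, 11.7 - 1.5) = max(0, 10.2) = 10.2

Answer: 10.2000 13.2000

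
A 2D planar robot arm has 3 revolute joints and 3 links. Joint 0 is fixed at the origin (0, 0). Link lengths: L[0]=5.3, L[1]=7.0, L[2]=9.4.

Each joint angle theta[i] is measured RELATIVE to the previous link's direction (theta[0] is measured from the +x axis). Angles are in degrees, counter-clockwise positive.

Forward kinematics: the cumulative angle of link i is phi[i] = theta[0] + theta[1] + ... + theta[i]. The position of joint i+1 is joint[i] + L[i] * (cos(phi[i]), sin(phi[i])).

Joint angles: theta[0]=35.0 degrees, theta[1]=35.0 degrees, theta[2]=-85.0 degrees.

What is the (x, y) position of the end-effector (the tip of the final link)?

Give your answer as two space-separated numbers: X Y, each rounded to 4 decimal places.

joint[0] = (0.0000, 0.0000)  (base)
link 0: phi[0] = 35 = 35 deg
  cos(35 deg) = 0.8192, sin(35 deg) = 0.5736
  joint[1] = (0.0000, 0.0000) + 5.3 * (0.8192, 0.5736) = (0.0000 + 4.3415, 0.0000 + 3.0400) = (4.3415, 3.0400)
link 1: phi[1] = 35 + 35 = 70 deg
  cos(70 deg) = 0.3420, sin(70 deg) = 0.9397
  joint[2] = (4.3415, 3.0400) + 7 * (0.3420, 0.9397) = (4.3415 + 2.3941, 3.0400 + 6.5778) = (6.7356, 9.6178)
link 2: phi[2] = 35 + 35 + -85 = -15 deg
  cos(-15 deg) = 0.9659, sin(-15 deg) = -0.2588
  joint[3] = (6.7356, 9.6178) + 9.4 * (0.9659, -0.2588) = (6.7356 + 9.0797, 9.6178 + -2.4329) = (15.8153, 7.1849)
End effector: (15.8153, 7.1849)

Answer: 15.8153 7.1849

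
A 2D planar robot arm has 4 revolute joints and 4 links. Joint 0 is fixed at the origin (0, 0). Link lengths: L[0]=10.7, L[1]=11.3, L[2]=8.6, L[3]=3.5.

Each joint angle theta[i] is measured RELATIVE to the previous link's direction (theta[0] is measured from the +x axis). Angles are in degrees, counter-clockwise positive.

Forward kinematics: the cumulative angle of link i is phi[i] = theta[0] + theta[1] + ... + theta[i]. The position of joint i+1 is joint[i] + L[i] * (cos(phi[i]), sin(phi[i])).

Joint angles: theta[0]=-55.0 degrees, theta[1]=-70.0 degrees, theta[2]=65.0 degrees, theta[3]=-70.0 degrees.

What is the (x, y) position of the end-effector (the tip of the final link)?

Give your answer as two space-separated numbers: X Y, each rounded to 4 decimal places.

Answer: 1.7061 -28.1503

Derivation:
joint[0] = (0.0000, 0.0000)  (base)
link 0: phi[0] = -55 = -55 deg
  cos(-55 deg) = 0.5736, sin(-55 deg) = -0.8192
  joint[1] = (0.0000, 0.0000) + 10.7 * (0.5736, -0.8192) = (0.0000 + 6.1373, 0.0000 + -8.7649) = (6.1373, -8.7649)
link 1: phi[1] = -55 + -70 = -125 deg
  cos(-125 deg) = -0.5736, sin(-125 deg) = -0.8192
  joint[2] = (6.1373, -8.7649) + 11.3 * (-0.5736, -0.8192) = (6.1373 + -6.4814, -8.7649 + -9.2564) = (-0.3441, -18.0213)
link 2: phi[2] = -55 + -70 + 65 = -60 deg
  cos(-60 deg) = 0.5000, sin(-60 deg) = -0.8660
  joint[3] = (-0.3441, -18.0213) + 8.6 * (0.5000, -0.8660) = (-0.3441 + 4.3000, -18.0213 + -7.4478) = (3.9559, -25.4692)
link 3: phi[3] = -55 + -70 + 65 + -70 = -130 deg
  cos(-130 deg) = -0.6428, sin(-130 deg) = -0.7660
  joint[4] = (3.9559, -25.4692) + 3.5 * (-0.6428, -0.7660) = (3.9559 + -2.2498, -25.4692 + -2.6812) = (1.7061, -28.1503)
End effector: (1.7061, -28.1503)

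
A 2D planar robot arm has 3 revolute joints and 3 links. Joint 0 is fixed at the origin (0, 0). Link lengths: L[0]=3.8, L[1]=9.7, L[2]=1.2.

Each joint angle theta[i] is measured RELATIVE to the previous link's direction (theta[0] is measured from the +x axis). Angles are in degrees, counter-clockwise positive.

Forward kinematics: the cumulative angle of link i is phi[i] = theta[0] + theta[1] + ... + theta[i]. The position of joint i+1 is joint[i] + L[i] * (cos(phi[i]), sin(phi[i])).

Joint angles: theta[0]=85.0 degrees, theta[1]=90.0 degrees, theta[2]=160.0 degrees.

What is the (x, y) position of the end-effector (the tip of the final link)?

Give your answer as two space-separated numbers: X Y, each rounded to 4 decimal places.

joint[0] = (0.0000, 0.0000)  (base)
link 0: phi[0] = 85 = 85 deg
  cos(85 deg) = 0.0872, sin(85 deg) = 0.9962
  joint[1] = (0.0000, 0.0000) + 3.8 * (0.0872, 0.9962) = (0.0000 + 0.3312, 0.0000 + 3.7855) = (0.3312, 3.7855)
link 1: phi[1] = 85 + 90 = 175 deg
  cos(175 deg) = -0.9962, sin(175 deg) = 0.0872
  joint[2] = (0.3312, 3.7855) + 9.7 * (-0.9962, 0.0872) = (0.3312 + -9.6631, 3.7855 + 0.8454) = (-9.3319, 4.6310)
link 2: phi[2] = 85 + 90 + 160 = 335 deg
  cos(335 deg) = 0.9063, sin(335 deg) = -0.4226
  joint[3] = (-9.3319, 4.6310) + 1.2 * (0.9063, -0.4226) = (-9.3319 + 1.0876, 4.6310 + -0.5071) = (-8.2443, 4.1238)
End effector: (-8.2443, 4.1238)

Answer: -8.2443 4.1238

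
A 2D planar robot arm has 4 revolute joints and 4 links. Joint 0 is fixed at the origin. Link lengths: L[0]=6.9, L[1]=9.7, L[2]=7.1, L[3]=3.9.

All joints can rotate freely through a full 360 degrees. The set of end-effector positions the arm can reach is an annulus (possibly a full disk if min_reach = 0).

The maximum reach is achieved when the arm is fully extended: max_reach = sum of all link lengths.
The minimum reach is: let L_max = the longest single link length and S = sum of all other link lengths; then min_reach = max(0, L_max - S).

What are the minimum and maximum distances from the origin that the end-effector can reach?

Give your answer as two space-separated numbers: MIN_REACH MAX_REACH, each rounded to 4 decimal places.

Answer: 0.0000 27.6000

Derivation:
Link lengths: [6.9, 9.7, 7.1, 3.9]
max_reach = 6.9 + 9.7 + 7.1 + 3.9 = 27.6
L_max = max([6.9, 9.7, 7.1, 3.9]) = 9.7
S (sum of others) = 27.6 - 9.7 = 17.9
min_reach = max(0, 9.7 - 17.9) = max(0, -8.2) = 0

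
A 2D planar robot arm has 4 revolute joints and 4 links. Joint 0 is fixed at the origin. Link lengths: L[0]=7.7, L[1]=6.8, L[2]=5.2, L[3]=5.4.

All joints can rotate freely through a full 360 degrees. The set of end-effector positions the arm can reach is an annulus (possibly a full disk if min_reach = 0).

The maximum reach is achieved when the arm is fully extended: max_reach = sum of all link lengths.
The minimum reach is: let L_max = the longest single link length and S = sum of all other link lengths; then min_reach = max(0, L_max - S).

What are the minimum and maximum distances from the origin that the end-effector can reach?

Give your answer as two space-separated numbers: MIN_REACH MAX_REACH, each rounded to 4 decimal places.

Link lengths: [7.7, 6.8, 5.2, 5.4]
max_reach = 7.7 + 6.8 + 5.2 + 5.4 = 25.1
L_max = max([7.7, 6.8, 5.2, 5.4]) = 7.7
S (sum of others) = 25.1 - 7.7 = 17.4
min_reach = max(0, 7.7 - 17.4) = max(0, -9.7) = 0

Answer: 0.0000 25.1000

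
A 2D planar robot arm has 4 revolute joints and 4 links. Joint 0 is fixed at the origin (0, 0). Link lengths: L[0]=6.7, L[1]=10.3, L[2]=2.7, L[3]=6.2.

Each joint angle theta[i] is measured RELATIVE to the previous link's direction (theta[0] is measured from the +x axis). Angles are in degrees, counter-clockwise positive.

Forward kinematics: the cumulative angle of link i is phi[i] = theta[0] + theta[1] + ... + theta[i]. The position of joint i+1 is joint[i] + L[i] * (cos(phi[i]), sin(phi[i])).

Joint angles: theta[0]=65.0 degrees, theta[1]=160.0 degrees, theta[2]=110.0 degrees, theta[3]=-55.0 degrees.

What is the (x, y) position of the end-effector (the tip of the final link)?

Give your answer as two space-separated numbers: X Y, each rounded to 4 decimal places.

Answer: -0.9280 -8.4578

Derivation:
joint[0] = (0.0000, 0.0000)  (base)
link 0: phi[0] = 65 = 65 deg
  cos(65 deg) = 0.4226, sin(65 deg) = 0.9063
  joint[1] = (0.0000, 0.0000) + 6.7 * (0.4226, 0.9063) = (0.0000 + 2.8315, 0.0000 + 6.0723) = (2.8315, 6.0723)
link 1: phi[1] = 65 + 160 = 225 deg
  cos(225 deg) = -0.7071, sin(225 deg) = -0.7071
  joint[2] = (2.8315, 6.0723) + 10.3 * (-0.7071, -0.7071) = (2.8315 + -7.2832, 6.0723 + -7.2832) = (-4.4517, -1.2109)
link 2: phi[2] = 65 + 160 + 110 = 335 deg
  cos(335 deg) = 0.9063, sin(335 deg) = -0.4226
  joint[3] = (-4.4517, -1.2109) + 2.7 * (0.9063, -0.4226) = (-4.4517 + 2.4470, -1.2109 + -1.1411) = (-2.0046, -2.3520)
link 3: phi[3] = 65 + 160 + 110 + -55 = 280 deg
  cos(280 deg) = 0.1736, sin(280 deg) = -0.9848
  joint[4] = (-2.0046, -2.3520) + 6.2 * (0.1736, -0.9848) = (-2.0046 + 1.0766, -2.3520 + -6.1058) = (-0.9280, -8.4578)
End effector: (-0.9280, -8.4578)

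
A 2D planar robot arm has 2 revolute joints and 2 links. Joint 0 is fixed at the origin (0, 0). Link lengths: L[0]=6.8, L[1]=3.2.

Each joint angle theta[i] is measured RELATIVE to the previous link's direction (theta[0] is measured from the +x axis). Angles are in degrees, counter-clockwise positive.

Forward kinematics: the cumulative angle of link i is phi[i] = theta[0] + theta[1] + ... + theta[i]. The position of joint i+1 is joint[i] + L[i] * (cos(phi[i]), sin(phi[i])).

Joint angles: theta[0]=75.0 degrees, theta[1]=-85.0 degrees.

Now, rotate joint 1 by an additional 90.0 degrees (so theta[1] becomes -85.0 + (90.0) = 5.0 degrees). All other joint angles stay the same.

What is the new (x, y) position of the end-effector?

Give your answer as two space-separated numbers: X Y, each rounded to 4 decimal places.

joint[0] = (0.0000, 0.0000)  (base)
link 0: phi[0] = 75 = 75 deg
  cos(75 deg) = 0.2588, sin(75 deg) = 0.9659
  joint[1] = (0.0000, 0.0000) + 6.8 * (0.2588, 0.9659) = (0.0000 + 1.7600, 0.0000 + 6.5683) = (1.7600, 6.5683)
link 1: phi[1] = 75 + 5 = 80 deg
  cos(80 deg) = 0.1736, sin(80 deg) = 0.9848
  joint[2] = (1.7600, 6.5683) + 3.2 * (0.1736, 0.9848) = (1.7600 + 0.5557, 6.5683 + 3.1514) = (2.3156, 9.7197)
End effector: (2.3156, 9.7197)

Answer: 2.3156 9.7197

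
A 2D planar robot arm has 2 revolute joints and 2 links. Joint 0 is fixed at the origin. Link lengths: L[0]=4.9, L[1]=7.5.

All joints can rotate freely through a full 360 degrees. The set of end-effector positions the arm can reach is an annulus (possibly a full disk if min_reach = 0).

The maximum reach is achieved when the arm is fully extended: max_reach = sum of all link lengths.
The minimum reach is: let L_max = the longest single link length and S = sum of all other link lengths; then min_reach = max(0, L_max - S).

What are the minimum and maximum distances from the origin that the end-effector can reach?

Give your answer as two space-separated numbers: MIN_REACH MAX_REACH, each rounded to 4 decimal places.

Link lengths: [4.9, 7.5]
max_reach = 4.9 + 7.5 = 12.4
L_max = max([4.9, 7.5]) = 7.5
S (sum of others) = 12.4 - 7.5 = 4.9
min_reach = max(0, 7.5 - 4.9) = max(0, 2.6) = 2.6

Answer: 2.6000 12.4000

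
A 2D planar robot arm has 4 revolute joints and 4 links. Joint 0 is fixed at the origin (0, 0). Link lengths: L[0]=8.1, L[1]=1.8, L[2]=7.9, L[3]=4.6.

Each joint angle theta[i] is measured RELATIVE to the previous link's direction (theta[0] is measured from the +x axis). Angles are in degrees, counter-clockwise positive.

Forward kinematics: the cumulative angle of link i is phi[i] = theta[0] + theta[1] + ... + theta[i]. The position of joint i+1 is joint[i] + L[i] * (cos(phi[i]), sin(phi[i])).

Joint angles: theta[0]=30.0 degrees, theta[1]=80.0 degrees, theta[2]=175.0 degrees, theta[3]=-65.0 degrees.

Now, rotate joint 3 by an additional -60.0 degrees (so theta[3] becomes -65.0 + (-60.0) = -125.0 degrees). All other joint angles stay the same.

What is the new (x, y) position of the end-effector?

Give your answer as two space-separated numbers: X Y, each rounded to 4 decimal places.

Answer: 4.1213 -0.3161

Derivation:
joint[0] = (0.0000, 0.0000)  (base)
link 0: phi[0] = 30 = 30 deg
  cos(30 deg) = 0.8660, sin(30 deg) = 0.5000
  joint[1] = (0.0000, 0.0000) + 8.1 * (0.8660, 0.5000) = (0.0000 + 7.0148, 0.0000 + 4.0500) = (7.0148, 4.0500)
link 1: phi[1] = 30 + 80 = 110 deg
  cos(110 deg) = -0.3420, sin(110 deg) = 0.9397
  joint[2] = (7.0148, 4.0500) + 1.8 * (-0.3420, 0.9397) = (7.0148 + -0.6156, 4.0500 + 1.6914) = (6.3992, 5.7414)
link 2: phi[2] = 30 + 80 + 175 = 285 deg
  cos(285 deg) = 0.2588, sin(285 deg) = -0.9659
  joint[3] = (6.3992, 5.7414) + 7.9 * (0.2588, -0.9659) = (6.3992 + 2.0447, 5.7414 + -7.6308) = (8.4438, -1.8894)
link 3: phi[3] = 30 + 80 + 175 + -125 = 160 deg
  cos(160 deg) = -0.9397, sin(160 deg) = 0.3420
  joint[4] = (8.4438, -1.8894) + 4.6 * (-0.9397, 0.3420) = (8.4438 + -4.3226, -1.8894 + 1.5733) = (4.1213, -0.3161)
End effector: (4.1213, -0.3161)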